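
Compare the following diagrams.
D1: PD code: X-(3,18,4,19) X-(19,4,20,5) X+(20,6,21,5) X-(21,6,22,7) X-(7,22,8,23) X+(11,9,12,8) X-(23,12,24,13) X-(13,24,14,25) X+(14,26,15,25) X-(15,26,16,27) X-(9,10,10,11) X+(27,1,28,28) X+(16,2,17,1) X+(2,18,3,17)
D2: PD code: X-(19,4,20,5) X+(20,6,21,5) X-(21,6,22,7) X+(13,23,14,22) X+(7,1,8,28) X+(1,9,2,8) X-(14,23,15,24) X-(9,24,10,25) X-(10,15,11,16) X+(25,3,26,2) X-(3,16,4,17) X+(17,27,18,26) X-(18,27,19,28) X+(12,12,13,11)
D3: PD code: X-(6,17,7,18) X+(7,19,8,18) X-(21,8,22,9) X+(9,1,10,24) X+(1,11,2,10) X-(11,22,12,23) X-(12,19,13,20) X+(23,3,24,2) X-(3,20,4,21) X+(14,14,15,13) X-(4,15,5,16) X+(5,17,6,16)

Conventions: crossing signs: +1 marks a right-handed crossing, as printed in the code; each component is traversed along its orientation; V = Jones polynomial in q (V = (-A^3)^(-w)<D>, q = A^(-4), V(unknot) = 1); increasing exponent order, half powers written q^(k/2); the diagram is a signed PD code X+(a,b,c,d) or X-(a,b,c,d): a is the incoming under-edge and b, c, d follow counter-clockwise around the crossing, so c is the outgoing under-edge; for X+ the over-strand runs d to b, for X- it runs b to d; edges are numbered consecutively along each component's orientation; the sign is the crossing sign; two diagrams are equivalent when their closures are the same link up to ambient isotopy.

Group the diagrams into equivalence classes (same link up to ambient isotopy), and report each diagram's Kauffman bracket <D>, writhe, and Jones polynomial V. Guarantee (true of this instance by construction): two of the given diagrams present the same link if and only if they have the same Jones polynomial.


classes: {D1} | {D2, D3}
V(D1) = -q^-4 + q^-3 + q^-1  [14 crossings, <D> = A^-2 + A^6 - A^10, w = -2]
V(D2) = -q^-3 + 2q^-2 - 2q^-1 + 3 - 2q + 2q^2 - q^3  [14 crossings, <D> = -A^-12 + 2A^-8 - 2A^-4 + 3 - 2A^4 + 2A^8 - A^12, w = 0]
V(D3) = -q^-3 + 2q^-2 - 2q^-1 + 3 - 2q + 2q^2 - q^3  [12 crossings, <D> = -A^-12 + 2A^-8 - 2A^-4 + 3 - 2A^4 + 2A^8 - A^12, w = 0]
note: 2 values of V(q) split the 3 diagrams


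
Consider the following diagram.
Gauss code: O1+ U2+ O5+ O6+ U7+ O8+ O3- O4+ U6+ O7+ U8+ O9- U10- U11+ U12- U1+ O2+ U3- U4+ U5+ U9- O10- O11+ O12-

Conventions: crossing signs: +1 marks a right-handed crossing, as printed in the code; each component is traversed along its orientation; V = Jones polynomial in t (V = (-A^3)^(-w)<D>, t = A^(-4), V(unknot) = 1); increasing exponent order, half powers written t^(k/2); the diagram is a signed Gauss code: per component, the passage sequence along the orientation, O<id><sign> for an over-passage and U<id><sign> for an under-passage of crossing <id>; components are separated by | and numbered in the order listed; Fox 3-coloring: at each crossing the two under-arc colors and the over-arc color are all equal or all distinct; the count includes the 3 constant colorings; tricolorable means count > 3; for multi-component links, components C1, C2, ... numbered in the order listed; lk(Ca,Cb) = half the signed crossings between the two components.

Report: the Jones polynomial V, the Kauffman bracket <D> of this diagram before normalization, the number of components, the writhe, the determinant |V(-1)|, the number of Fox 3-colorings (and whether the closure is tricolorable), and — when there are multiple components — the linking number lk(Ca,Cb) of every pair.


V = t + t^3 - t^4
<D> = -A^-4 + 1 + A^8 (w = +4)
1 component over 12 crossings, w = +4
9 Fox colorings among 3^12, |V(-1)| = 3: tricolorable
why: w = +4 shifts under R1 moves; the (-A^3)^(-4) factor cancels that in V


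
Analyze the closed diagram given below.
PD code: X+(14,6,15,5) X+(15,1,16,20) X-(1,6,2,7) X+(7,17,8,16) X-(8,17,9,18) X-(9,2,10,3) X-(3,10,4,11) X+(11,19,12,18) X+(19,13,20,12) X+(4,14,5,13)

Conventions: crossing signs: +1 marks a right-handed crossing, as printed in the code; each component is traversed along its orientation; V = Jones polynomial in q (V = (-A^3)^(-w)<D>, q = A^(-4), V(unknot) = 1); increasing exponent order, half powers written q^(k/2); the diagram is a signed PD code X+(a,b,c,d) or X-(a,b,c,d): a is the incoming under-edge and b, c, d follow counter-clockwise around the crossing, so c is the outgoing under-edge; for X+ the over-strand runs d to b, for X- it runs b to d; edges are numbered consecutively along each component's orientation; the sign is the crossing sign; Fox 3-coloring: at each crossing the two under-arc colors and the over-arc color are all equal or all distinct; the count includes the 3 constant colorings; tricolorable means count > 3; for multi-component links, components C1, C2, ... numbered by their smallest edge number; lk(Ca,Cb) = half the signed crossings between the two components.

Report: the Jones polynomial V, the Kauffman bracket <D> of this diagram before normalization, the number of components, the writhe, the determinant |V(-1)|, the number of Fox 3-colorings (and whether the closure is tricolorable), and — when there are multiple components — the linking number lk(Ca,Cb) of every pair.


V(q) = -q^-1 + 2 - q + 2q^2 - q^3 + q^4 - q^5
bracket: -A^-14 + A^-10 - A^-6 + 2A^-2 - A^2 + 2A^6 - A^10, w = +2
1 component, writhe +2, over 10 crossings
det 9, colorings 9 of 3^10 — tricolorable
observation: V spans 6 powers of q: at least 6 crossings in any diagram


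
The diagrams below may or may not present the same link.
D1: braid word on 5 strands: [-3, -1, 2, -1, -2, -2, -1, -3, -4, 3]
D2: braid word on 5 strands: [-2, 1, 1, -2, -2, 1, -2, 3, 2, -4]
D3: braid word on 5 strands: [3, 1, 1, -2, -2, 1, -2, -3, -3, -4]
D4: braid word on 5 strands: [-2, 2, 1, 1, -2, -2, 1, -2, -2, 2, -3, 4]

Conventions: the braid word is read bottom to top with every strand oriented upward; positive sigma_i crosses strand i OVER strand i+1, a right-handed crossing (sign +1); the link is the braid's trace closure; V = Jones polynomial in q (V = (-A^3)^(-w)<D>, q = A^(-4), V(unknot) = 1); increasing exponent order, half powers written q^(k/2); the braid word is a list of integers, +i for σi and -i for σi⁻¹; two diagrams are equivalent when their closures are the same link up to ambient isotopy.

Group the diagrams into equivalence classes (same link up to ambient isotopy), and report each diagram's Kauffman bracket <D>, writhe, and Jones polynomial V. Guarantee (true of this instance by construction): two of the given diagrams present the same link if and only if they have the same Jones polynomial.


equivalence classes: {D1} | {D2, D3, D4}
D1 (bracket A^-14 - A^-10 + 2A^-6 - A^-2 + A^2 - A^6; 10 crossings at w = -6): V = -q^-6 + q^-5 - q^-4 + 2q^-3 - q^-2 + q^-1
V(D2) = -q^-3 + 2q^-2 - 2q^-1 + 3 - 2q + 2q^2 - q^3  (w 0, c 10, <D> = -A^-12 + 2A^-8 - 2A^-4 + 3 - 2A^4 + 2A^8 - A^12)
V(D3) = -q^-3 + 2q^-2 - 2q^-1 + 3 - 2q + 2q^2 - q^3  [10 crossings, <D> = -A^-18 + 2A^-14 - 2A^-10 + 3A^-6 - 2A^-2 + 2A^2 - A^6, w = -2]
V(D4) = -q^-3 + 2q^-2 - 2q^-1 + 3 - 2q + 2q^2 - q^3  (w 0, c 12, <D> = -A^-12 + 2A^-8 - 2A^-4 + 3 - 2A^4 + 2A^8 - A^12)
key observation: comparing 4 Jones polynomials yields 2 groups


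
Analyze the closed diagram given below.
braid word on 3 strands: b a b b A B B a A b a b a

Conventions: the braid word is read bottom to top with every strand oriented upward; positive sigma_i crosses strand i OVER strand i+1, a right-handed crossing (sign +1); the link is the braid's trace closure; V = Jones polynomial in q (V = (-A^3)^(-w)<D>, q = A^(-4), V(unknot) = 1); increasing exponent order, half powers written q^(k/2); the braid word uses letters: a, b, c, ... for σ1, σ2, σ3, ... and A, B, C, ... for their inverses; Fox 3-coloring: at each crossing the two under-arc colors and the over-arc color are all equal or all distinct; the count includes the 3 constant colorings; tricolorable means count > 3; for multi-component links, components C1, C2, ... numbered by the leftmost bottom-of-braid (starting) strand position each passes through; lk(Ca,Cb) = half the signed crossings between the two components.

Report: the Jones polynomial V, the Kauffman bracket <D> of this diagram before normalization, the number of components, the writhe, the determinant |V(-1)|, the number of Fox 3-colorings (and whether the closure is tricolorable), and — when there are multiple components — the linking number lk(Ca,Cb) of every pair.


V(q) = -q^(3/2) - q^(7/2) + q^(9/2) - q^(11/2)
bracket: A^-7 - A^-3 + A + A^9, w = +5
2 components, writhe +5, over 13 crossings
lk(C1,C2) = +2
det 4, colorings 3 of 3^13 — not tricolorable
observation: summing lk over 1 pair gives +2


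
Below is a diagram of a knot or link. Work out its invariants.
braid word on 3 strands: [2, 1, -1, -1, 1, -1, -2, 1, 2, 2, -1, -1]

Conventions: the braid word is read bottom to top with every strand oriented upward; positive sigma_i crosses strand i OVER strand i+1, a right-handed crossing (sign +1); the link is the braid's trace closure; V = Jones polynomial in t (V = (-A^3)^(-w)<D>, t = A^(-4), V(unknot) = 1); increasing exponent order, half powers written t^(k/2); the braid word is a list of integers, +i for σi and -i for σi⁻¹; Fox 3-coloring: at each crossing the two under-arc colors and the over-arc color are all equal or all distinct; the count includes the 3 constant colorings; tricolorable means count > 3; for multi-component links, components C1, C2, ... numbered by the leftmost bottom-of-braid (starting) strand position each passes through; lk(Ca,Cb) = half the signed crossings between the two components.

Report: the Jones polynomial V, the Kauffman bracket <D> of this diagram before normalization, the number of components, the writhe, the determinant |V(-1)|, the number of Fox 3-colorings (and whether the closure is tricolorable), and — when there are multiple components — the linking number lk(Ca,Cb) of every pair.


Jones polynomial: V(t) = -t^-3 + 2t^-2 - 2t^-1 + 3 - 2t + 2t^2 - t^3
<D> = -A^-12 + 2A^-8 - 2A^-4 + 3 - 2A^4 + 2A^8 - A^12; writhe 0
components 1, writhe 0 (12 crossings)
3-colorings: 3 of 3^12, det 13 — not tricolorable
note: V is palindromic (span 6, det 13): t -> 1/t fixes it; necessary, not sufficient, for amphichirality


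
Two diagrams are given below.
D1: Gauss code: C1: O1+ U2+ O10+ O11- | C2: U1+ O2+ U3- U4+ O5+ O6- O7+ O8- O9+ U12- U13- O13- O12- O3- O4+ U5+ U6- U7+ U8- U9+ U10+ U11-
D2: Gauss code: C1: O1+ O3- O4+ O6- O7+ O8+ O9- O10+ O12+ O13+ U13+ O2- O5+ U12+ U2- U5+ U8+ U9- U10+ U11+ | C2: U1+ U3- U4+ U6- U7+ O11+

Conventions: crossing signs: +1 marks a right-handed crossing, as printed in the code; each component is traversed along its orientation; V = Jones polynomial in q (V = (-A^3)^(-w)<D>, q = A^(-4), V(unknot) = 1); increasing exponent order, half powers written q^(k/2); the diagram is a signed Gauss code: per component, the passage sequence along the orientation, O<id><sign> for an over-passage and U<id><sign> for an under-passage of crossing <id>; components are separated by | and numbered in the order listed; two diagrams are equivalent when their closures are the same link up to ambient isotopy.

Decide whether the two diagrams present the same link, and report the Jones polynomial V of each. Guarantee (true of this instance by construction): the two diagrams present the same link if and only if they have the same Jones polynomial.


equivalent: yes
D1 (bracket A^-7 + A; 13 crossings at w = +1): V = -q^(1/2) - q^(5/2)
V(D2) = -q^(1/2) - q^(5/2)  (w +5, c 13, <D> = A^5 + A^13)
key observation: Reidemeister moves carry D1 (13 crossings) to D2 (13)


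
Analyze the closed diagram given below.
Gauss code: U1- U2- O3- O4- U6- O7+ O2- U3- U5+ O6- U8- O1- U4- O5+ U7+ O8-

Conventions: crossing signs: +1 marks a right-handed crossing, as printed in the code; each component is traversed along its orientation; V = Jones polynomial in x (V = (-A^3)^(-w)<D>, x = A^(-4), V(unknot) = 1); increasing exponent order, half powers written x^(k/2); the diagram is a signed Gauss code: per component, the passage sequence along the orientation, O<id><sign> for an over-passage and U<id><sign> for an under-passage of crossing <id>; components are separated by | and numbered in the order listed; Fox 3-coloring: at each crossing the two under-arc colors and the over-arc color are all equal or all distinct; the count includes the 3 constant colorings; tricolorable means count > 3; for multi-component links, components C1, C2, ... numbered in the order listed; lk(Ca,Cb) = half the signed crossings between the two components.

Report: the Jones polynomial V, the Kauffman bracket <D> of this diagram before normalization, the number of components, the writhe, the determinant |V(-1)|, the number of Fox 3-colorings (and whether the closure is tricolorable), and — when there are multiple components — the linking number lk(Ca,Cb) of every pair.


V(x) = x^-7 - 2x^-6 + 2x^-5 - 3x^-4 + 3x^-3 - 2x^-2 + 2x^-1
bracket: 2A^-8 - 2A^-4 + 3 - 3A^4 + 2A^8 - 2A^12 + A^16, w = -4
1 component, writhe -4, over 8 crossings
det 15, colorings 9 of 3^8 — tricolorable
observation: w = -4 (over 8 crossings) is diagram-only; (-A^3)^(4) removes it from V


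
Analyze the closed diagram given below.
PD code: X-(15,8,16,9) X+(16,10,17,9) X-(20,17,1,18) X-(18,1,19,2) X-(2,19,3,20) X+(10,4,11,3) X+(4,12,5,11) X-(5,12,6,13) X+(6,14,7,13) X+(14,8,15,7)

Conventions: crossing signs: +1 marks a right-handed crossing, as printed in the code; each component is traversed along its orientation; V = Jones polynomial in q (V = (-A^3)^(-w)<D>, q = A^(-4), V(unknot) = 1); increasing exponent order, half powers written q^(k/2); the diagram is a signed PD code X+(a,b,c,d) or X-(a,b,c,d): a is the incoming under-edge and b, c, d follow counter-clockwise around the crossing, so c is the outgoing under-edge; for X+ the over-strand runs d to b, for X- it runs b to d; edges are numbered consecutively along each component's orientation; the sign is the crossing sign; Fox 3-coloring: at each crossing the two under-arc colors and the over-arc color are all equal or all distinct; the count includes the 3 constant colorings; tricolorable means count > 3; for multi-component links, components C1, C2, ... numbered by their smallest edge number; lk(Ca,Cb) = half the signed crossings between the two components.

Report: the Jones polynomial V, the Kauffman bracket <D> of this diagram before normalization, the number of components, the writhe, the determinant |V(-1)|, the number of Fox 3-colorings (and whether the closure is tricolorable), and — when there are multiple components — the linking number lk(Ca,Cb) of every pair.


Jones polynomial: V(q) = -q^-3 + q^-2 - q^-1 + 3 - q + q^2 - q^3
<D> = -A^-12 + A^-8 - A^-4 + 3 - A^4 + A^8 - A^12; writhe 0
components 1, writhe 0 (10 crossings)
3-colorings: 27 of 3^10, det 9 — tricolorable
note: the span of V is 6, forcing >= 6 crossings in any diagram


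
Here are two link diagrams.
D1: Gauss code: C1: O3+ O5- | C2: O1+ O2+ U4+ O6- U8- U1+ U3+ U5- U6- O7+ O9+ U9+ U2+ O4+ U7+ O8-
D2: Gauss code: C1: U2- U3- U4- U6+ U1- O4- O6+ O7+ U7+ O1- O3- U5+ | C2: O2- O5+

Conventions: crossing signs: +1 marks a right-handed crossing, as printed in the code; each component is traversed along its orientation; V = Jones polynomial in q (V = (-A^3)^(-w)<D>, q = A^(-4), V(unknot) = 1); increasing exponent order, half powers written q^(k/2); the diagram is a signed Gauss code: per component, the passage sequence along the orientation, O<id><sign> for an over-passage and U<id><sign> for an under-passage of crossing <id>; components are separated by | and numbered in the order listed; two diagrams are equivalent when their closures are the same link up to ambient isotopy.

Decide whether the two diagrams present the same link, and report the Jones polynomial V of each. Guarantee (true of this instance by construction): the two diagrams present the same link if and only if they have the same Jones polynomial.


same link: no
V(D1) = -q^(1/2) - q^(3/2) - q^(5/2) + q^(9/2)  [9 crossings, <D> = -A^-9 + A^-1 + A^3 + A^7, w = +3]
V(D2) = -q^(-1/2) - q^(1/2)  (w -1, c 7, <D> = A^-5 + A^-1)
note: 2 values of V(q) split the 2 diagrams


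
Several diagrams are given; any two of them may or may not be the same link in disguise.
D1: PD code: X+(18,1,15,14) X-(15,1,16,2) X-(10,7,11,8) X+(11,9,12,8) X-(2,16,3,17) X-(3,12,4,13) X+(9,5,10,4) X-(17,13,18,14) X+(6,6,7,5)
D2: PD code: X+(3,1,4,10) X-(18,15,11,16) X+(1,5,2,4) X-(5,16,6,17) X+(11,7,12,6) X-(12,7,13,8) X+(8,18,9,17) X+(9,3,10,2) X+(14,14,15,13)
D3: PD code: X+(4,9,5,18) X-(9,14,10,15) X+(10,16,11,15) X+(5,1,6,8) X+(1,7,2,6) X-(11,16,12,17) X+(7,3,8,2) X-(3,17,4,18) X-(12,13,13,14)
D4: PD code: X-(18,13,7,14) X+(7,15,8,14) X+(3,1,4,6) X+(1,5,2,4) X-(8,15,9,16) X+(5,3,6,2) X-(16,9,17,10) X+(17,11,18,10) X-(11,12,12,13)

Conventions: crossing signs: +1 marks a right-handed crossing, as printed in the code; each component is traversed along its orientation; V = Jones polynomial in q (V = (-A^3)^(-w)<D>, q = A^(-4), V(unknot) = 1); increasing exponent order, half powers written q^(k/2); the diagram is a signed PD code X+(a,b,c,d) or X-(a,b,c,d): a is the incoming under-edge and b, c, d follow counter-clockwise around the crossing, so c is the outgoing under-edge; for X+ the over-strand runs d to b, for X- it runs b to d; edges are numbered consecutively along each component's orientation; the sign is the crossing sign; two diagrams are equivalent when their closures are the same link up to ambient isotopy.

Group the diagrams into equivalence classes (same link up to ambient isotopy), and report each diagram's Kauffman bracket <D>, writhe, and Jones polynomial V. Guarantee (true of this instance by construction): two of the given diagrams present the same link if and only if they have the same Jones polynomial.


classes: {D1} | {D2, D3, D4}
V(D1) = -q^(-5/2) - q^(-1/2)  [9 crossings, <D> = A^-1 + A^7, w = -1]
D2 (bracket -A^-9 + A^-1 + A^3 + A^7; 9 crossings at w = +3): V = -q^(1/2) - q^(3/2) - q^(5/2) + q^(9/2)
V(D3) = -q^(1/2) - q^(3/2) - q^(5/2) + q^(9/2)  [9 crossings, <D> = -A^-15 + A^-7 + A^-3 + A, w = +1]
V(D4) = -q^(1/2) - q^(3/2) - q^(5/2) + q^(9/2)  (w +1, c 9, <D> = -A^-15 + A^-7 + A^-3 + A)
note: V(q) takes 2 values over 4 diagrams, fixing the grouping


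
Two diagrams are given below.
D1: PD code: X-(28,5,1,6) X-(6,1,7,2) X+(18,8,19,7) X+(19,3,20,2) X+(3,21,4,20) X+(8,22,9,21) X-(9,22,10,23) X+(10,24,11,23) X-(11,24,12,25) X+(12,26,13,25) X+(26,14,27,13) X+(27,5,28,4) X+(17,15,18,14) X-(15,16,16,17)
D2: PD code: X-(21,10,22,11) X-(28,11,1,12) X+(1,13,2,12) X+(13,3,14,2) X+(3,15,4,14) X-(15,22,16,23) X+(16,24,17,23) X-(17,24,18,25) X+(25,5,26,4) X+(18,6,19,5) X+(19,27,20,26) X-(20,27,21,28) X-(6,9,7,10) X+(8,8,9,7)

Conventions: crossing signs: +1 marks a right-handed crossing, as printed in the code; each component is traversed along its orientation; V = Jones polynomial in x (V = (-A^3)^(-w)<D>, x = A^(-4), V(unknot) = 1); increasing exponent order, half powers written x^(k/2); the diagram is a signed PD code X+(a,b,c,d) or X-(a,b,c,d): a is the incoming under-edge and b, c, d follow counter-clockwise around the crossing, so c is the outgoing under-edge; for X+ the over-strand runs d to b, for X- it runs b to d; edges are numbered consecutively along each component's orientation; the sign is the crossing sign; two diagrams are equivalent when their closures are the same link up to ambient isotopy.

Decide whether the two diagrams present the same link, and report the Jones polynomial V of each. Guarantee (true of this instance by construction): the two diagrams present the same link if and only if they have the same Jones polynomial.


equivalent: no
V(D1) = x - x^2 + 2x^3 - x^4 + x^5 - x^6  (w +4, c 14, <D> = -A^-12 + A^-8 - A^-4 + 2 - A^4 + A^8)
V(D2) = x + x^3 - x^4  [14 crossings, <D> = -A^-10 + A^-6 + A^2, w = +2]
key observation: 2 values of V(x) split the 2 diagrams


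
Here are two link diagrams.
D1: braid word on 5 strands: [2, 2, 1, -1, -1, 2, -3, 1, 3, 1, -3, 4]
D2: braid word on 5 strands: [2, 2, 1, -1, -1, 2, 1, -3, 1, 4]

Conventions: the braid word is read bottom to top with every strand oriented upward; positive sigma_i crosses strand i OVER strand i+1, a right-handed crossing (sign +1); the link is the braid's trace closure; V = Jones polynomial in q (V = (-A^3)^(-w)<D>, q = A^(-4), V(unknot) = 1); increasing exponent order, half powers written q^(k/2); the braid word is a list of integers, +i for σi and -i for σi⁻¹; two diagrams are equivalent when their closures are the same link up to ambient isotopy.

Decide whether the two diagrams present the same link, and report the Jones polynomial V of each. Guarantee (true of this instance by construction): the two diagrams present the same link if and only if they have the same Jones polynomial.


same link: yes
V(D1) = q - q^2 + 2q^3 - q^4 + q^5 - q^6  [12 crossings, <D> = -A^-12 + A^-8 - A^-4 + 2 - A^4 + A^8, w = +4]
V(D2) = q - q^2 + 2q^3 - q^4 + q^5 - q^6  [10 crossings, <D> = -A^-12 + A^-8 - A^-4 + 2 - A^4 + A^8, w = +4]
insight: D2 (10 crossings) and D1 (12) are Markov-related braid presentations


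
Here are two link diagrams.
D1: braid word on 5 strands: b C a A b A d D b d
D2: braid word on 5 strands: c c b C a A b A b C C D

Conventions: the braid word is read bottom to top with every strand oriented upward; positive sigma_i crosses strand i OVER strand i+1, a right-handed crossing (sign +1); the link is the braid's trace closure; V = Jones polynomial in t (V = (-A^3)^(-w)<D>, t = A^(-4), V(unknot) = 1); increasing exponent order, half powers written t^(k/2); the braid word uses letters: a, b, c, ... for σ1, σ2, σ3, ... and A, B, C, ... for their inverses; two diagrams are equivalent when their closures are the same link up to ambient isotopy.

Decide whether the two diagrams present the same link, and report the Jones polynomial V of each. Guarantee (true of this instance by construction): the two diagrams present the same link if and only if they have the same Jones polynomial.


same link: yes
V(D1) = t + t^3 - t^4  [10 crossings, <D> = -A^-10 + A^-6 + A^2, w = +2]
V(D2) = t + t^3 - t^4  (w 0, c 12, <D> = -A^-16 + A^-12 + A^-4)
note: D2 (12 crossings) and D1 (10) are Markov-related braid presentations


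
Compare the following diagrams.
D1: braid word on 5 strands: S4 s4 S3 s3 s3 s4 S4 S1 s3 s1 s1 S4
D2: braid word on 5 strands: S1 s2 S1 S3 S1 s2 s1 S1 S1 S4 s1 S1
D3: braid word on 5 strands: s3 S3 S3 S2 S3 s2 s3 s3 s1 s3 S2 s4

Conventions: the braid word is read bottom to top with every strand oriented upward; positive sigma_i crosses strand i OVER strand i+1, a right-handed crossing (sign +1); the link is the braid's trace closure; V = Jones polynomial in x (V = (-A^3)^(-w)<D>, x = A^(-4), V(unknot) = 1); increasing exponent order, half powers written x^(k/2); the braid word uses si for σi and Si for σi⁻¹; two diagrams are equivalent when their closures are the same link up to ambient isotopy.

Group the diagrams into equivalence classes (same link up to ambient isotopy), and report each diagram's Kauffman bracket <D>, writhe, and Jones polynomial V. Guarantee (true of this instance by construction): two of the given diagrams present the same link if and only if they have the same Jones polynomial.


classes: {D1} | {D2} | {D3}
V(D1) = 1 + x + x^2 + x^3  [12 crossings, <D> = A^-6 + A^-2 + A^2 + A^6, w = +2]
D2 (bracket A^-16 - A^-12 + 3A^-8 - A^-4 + 3 - 2A^4 + A^8; 12 crossings at w = -4): V = x^-5 - 2x^-4 + 3x^-3 - x^-2 + 3x^-1 - 1 + x
D3 (bracket A^-2 + 2A^6 + A^14; 12 crossings at w = +2): V = x^-2 + 2 + x^2
note: 3 values of V(x) split the 3 diagrams


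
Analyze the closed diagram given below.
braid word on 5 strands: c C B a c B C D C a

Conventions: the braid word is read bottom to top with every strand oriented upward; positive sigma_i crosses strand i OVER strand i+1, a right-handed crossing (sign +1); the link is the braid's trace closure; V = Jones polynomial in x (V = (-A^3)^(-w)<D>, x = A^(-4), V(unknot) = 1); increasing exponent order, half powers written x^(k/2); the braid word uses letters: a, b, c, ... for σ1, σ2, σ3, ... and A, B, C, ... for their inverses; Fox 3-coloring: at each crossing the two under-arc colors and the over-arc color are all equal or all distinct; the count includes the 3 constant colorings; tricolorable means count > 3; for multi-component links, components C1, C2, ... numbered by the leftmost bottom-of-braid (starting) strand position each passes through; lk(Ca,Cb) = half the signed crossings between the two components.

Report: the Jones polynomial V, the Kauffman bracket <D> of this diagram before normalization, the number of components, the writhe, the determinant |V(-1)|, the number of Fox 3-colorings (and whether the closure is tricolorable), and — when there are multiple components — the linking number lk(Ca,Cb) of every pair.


Jones polynomial: V(x) = x^-4 - x^-3 + x^-2 - 2x^-1 + 2 - x + x^2
<D> = A^-14 - A^-10 + 2A^-6 - 2A^-2 + A^2 - A^6 + A^10; writhe -2
components 1, writhe -2 (10 crossings)
3-colorings: 9 of 3^10, det 9 — tricolorable
note: inverse pairs cancel, leaving σ2⁻¹ σ1 σ3 σ2⁻¹ σ3⁻¹ σ4⁻¹ σ3⁻¹ σ1


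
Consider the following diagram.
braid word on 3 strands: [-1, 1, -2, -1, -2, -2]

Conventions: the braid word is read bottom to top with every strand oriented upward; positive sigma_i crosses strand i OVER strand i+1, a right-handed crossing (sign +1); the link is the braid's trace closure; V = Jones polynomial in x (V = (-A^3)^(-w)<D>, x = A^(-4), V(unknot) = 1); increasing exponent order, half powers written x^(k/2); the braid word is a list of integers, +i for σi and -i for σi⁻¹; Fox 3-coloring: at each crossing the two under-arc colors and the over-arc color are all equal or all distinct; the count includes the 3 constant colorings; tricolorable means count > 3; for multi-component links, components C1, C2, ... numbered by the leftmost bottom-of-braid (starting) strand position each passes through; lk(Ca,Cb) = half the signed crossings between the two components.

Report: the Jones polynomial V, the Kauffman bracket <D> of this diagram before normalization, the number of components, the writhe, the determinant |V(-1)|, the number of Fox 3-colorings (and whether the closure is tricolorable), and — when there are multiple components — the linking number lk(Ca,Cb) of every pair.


V(x) = -x^-4 + x^-3 + x^-1
bracket: A^-8 + 1 - A^4, w = -4
1 component, writhe -4, over 6 crossings
det 3, colorings 9 of 3^6 — tricolorable
observation: free reduction leaves σ2⁻¹ σ1⁻¹ σ2⁻¹ σ2⁻¹ of the original 6 letters


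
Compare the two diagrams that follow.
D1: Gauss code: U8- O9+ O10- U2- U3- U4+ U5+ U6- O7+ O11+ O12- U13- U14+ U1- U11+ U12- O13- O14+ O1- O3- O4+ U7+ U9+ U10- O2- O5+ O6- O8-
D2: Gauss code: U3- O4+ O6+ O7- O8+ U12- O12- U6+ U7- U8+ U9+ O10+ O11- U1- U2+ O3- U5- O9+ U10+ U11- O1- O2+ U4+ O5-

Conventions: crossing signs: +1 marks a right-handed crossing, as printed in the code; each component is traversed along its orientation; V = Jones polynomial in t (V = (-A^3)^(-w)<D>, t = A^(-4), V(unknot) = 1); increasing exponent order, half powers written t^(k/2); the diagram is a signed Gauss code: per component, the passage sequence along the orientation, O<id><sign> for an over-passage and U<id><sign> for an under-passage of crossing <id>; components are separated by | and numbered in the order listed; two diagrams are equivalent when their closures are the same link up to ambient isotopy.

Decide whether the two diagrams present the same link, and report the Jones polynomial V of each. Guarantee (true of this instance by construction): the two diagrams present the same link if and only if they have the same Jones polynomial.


same link: no
V(D1) = 1  [14 crossings, <D> = A^-6, w = -2]
V(D2) = t^-2 - t^-1 + 1 - t + t^2  [12 crossings, <D> = A^-8 - A^-4 + 1 - A^4 + A^8, w = 0]
insight: 2 values of V(t) split the 2 diagrams


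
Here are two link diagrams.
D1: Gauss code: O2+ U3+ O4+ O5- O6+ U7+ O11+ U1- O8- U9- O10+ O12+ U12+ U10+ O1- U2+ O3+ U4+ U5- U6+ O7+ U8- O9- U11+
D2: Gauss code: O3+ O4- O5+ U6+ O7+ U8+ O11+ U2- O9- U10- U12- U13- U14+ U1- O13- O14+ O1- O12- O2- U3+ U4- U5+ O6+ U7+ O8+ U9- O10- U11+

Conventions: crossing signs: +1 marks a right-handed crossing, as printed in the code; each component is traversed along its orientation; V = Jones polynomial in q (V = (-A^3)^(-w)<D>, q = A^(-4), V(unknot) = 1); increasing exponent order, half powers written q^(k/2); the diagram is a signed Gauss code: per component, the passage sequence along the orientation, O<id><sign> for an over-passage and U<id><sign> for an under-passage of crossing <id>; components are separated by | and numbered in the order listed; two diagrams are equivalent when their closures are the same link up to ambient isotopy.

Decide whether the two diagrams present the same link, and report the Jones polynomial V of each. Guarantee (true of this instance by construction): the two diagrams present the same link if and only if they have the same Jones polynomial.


equivalent: yes
D1 (bracket -A^-12 + 2A^-8 - 3A^-4 + 4 - 4A^4 + 4A^8 - 2A^12 + 2A^16 - A^20; 12 crossings at w = +4): V = -q^-2 + 2q^-1 - 2 + 4q - 4q^2 + 4q^3 - 3q^4 + 2q^5 - q^6
D2 (bracket -A^-24 + 2A^-20 - 3A^-16 + 4A^-12 - 4A^-8 + 4A^-4 - 2 + 2A^4 - A^8; 14 crossings at w = 0): V = -q^-2 + 2q^-1 - 2 + 4q - 4q^2 + 4q^3 - 3q^4 + 2q^5 - q^6
key observation: all 2 diagrams share one V(q), hence one class


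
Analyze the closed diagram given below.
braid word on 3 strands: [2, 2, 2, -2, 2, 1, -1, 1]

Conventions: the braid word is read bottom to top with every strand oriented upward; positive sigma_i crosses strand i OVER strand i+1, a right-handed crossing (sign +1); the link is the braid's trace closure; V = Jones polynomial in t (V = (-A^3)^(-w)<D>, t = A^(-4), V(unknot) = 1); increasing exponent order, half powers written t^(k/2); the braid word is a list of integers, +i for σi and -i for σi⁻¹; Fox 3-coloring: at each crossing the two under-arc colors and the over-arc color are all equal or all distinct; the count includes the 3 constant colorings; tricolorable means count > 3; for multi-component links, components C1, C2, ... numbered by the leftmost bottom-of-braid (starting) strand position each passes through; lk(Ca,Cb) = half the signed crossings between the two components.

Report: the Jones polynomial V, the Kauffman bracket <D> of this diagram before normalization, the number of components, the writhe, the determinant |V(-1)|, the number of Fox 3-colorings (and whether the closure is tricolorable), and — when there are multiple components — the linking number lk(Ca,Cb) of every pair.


V = t + t^3 - t^4
<D> = -A^-4 + 1 + A^8 (w = +4)
1 component over 8 crossings, w = +4
9 Fox colorings among 3^8, |V(-1)| = 3: tricolorable
why: |V(-1)| = 3: so tricolorable, since 3 divides 3


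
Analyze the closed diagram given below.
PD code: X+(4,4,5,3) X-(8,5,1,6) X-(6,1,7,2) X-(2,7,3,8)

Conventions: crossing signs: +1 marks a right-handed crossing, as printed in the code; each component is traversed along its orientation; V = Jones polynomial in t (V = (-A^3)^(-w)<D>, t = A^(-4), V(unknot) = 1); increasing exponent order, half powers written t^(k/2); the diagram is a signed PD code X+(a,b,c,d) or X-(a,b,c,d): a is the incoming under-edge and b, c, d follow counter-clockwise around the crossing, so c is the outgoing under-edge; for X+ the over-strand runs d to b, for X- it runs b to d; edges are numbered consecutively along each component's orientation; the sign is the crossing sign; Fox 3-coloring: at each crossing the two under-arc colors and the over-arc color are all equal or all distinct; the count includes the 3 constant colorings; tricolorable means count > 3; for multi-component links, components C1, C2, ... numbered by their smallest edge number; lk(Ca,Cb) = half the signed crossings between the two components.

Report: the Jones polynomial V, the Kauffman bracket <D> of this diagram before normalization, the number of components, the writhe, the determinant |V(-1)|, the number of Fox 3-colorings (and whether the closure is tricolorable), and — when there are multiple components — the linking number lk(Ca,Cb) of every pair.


Jones polynomial: V(t) = -t^-4 + t^-3 + t^-1
<D> = A^-2 + A^6 - A^10; writhe -2
components 1, writhe -2 (4 crossings)
3-colorings: 9 of 3^4, det 3 — tricolorable
note: the span of V is 3, forcing >= 3 crossings in any diagram


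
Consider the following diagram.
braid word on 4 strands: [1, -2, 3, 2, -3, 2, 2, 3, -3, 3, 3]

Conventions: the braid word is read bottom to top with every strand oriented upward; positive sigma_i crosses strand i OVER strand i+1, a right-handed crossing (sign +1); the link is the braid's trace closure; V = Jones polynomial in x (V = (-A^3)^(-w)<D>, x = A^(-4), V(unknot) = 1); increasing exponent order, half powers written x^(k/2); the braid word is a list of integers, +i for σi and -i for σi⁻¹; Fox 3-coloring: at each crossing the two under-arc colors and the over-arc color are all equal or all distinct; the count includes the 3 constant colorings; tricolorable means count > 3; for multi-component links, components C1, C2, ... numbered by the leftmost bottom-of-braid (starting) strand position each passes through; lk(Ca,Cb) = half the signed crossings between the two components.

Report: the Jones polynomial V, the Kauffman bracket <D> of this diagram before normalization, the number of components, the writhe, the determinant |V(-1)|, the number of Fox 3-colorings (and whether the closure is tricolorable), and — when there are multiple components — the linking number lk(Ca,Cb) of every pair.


Jones polynomial: V(x) = 2x - 2x^2 + 3x^3 - 3x^4 + 2x^5 - 2x^6 + x^7
<D> = -A^-13 + 2A^-9 - 2A^-5 + 3A^-1 - 3A^3 + 2A^7 - 2A^11; writhe +5
components 1, writhe +5 (11 crossings)
3-colorings: 9 of 3^11, det 15 — tricolorable
note: w = +5 (over 11 crossings) is diagram-only; (-A^3)^(-5) removes it from V


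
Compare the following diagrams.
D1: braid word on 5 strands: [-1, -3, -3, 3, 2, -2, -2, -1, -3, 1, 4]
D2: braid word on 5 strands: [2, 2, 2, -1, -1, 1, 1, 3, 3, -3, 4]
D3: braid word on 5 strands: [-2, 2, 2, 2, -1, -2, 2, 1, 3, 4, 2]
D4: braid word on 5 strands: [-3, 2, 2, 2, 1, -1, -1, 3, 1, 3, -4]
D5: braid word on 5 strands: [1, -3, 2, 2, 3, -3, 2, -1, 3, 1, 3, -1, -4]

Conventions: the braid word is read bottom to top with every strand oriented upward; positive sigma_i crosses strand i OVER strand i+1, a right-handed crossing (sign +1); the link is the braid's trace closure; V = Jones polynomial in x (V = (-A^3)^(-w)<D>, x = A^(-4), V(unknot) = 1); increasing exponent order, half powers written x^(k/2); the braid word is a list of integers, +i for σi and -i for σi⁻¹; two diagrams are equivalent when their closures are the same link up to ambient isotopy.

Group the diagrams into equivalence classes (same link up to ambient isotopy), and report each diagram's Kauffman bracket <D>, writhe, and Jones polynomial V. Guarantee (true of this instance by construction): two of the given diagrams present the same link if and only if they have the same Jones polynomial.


equivalence classes: {D1} | {D2, D3, D4, D5}
D1 (bracket A^-7 + A; 11 crossings at w = -3): V = -x^(-5/2) - x^(-1/2)
V(D2) = -x^(1/2) - x^(3/2) - x^(5/2) + x^(9/2)  (w +5, c 11, <D> = -A^-3 + A^5 + A^9 + A^13)
V(D3) = -x^(1/2) - x^(3/2) - x^(5/2) + x^(9/2)  [11 crossings, <D> = -A^-3 + A^5 + A^9 + A^13, w = +5]
V(D4) = -x^(1/2) - x^(3/2) - x^(5/2) + x^(9/2)  (w +3, c 11, <D> = -A^-9 + A^-1 + A^3 + A^7)
D5 (bracket -A^-9 + A^-1 + A^3 + A^7; 13 crossings at w = +3): V = -x^(1/2) - x^(3/2) - x^(5/2) + x^(9/2)
key observation: 2 classes among 5 diagrams; unequal V(x) rules out equality


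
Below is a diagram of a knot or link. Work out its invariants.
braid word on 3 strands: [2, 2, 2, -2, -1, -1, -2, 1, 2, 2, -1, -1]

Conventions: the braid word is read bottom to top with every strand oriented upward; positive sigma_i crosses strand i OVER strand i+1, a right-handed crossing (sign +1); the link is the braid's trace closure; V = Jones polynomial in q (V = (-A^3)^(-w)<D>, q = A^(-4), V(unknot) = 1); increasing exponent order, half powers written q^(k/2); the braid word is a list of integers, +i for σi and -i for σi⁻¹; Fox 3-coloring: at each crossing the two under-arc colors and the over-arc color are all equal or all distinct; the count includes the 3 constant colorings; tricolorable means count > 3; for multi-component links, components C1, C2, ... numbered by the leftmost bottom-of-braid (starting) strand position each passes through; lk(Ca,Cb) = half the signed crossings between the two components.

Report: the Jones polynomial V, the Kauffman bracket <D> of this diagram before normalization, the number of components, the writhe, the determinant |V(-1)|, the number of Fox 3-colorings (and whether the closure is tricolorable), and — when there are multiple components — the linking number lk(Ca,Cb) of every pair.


V = q^-4 - 3q^-3 + 5q^-2 - 6q^-1 + 7 - 6q + 5q^2 - 3q^3 + q^4
<D> = A^-16 - 3A^-12 + 5A^-8 - 6A^-4 + 7 - 6A^4 + 5A^8 - 3A^12 + A^16 (w = 0)
1 component over 12 crossings, w = 0
3 Fox colorings among 3^12, |V(-1)| = 37: not tricolorable
why: palindromic: swapping q for 1/q fixes V


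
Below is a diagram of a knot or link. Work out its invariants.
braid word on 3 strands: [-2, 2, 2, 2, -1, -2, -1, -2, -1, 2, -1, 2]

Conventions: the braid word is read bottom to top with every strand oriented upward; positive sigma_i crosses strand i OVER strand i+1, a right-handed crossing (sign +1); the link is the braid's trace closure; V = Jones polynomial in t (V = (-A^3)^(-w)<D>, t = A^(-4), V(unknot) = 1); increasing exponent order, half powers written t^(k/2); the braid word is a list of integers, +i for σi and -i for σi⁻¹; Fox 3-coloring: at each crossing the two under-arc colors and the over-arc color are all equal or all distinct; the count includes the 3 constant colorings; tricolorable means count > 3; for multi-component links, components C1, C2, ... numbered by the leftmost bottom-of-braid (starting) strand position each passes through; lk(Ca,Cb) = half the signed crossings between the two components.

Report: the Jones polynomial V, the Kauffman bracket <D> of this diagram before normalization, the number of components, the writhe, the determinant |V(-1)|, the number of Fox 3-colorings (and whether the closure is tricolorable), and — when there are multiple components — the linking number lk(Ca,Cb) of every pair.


Jones polynomial: V(t) = -t^-5 + t^-4 - t^-3 + 2t^-2 - t^-1 + 2 - t
<D> = -A^-10 + 2A^-6 - A^-2 + 2A^2 - A^6 + A^10 - A^14; writhe -2
components 1, writhe -2 (12 crossings)
3-colorings: 9 of 3^12, det 9 — tricolorable
note: w = -2 shifts under R1 moves; the (-A^3)^(2) factor cancels that in V


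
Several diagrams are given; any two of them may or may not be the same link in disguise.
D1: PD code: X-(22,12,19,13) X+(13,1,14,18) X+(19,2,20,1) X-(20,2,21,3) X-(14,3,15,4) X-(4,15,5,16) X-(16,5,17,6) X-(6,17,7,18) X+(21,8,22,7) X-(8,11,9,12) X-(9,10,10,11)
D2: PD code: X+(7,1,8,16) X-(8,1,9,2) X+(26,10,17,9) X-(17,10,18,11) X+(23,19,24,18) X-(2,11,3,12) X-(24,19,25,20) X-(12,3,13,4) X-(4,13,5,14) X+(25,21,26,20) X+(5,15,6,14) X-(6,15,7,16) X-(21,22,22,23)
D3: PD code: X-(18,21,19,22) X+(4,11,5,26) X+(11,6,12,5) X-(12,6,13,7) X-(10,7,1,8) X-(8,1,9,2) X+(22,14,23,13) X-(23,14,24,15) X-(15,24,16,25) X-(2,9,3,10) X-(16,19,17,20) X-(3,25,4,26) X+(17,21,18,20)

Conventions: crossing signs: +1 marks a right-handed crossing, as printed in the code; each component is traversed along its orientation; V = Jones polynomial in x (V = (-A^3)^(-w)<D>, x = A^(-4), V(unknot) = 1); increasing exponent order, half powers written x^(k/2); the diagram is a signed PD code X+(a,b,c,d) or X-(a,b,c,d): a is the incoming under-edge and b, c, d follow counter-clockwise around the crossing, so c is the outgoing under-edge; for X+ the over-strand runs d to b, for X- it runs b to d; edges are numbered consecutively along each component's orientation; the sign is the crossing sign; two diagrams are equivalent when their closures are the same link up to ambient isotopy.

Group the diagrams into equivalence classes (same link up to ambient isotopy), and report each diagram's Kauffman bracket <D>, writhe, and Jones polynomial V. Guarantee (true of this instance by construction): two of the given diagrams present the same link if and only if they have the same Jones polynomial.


grouping into links: {D1, D2, D3}
V(D1) = x^(-9/2) - x^(-5/2) - x^(-3/2) - x^(-1/2)  (w -5, c 11, <D> = A^-13 + A^-9 + A^-5 - A^3)
D2 (bracket A^-7 + A^-3 + A - A^9; 13 crossings at w = -3): V = x^(-9/2) - x^(-5/2) - x^(-3/2) - x^(-1/2)
V(D3) = x^(-9/2) - x^(-5/2) - x^(-3/2) - x^(-1/2)  (w -5, c 13, <D> = A^-13 + A^-9 + A^-5 - A^3)
key observation: all 3 diagrams share one V(x), hence one class
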